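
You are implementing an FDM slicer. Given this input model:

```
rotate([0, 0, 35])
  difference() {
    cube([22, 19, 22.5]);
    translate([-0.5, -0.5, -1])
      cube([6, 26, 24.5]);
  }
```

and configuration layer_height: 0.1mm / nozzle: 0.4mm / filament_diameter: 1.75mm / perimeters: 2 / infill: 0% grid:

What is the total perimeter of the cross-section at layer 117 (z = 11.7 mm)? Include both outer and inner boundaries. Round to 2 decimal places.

71.00 mm

At z = 11.7 mm: the cube (footprint 22×19) is included at this height (perimeter 82.00 mm); the cube at (-0.5, -0.5) (footprint 6×26) is included at this height (perimeter 64.00 mm); Subtracting the remaining from the first: starting from the 22×19 cube, the 6×26 cube at (-0.5, -0.5) partially overlaps it — only the 104.50 mm² overlap (of its 156.00 mm²) is removed, clipping the outline — boundary = 71.00 mm; (rotated 35° about Z; rotation is an isometry so areas/perimeters/island counts are preserved). Overall, the cross-section is a single solid region. Total boundary length (outer) = 71.00 mm.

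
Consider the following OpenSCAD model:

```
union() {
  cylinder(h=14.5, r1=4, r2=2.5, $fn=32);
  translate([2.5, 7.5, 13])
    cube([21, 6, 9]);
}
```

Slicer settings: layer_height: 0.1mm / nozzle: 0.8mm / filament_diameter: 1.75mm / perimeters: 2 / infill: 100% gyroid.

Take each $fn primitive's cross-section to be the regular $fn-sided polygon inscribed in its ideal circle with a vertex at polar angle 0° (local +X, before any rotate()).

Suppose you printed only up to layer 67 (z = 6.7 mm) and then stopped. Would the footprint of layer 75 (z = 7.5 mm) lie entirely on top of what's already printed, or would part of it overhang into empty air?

Compare the two slices. At z = 6.7: the cone contributes a regular 32-gon of circumradius 3.307 (interpolated between r1=4 and r2=2.5 at t=0.462) (area = (32/2)·3.307²·sin(360°/32) = 34.13 mm²); the cube at (2.5, 7.5) is absent (z outside [13, 22]); Combining (union): only the cone is present, so the union is just that shape — area = 34.13 mm². At z = 7.5: the cone (r1=4→r2=2.5) has section circumradius 3.224 here — a regular 32-gon (area = (32/2)·3.224²·sin(360°/32) = 32.45 mm²); the cube at (2.5, 7.5) is absent (z outside [13, 22]); Combining (union): only the cone is present, so the union is just that shape — area = 32.45 mm². Checking containment: the cross-section at z = 7.5 is a subset of the cross-section at z = 6.7.

entirely on top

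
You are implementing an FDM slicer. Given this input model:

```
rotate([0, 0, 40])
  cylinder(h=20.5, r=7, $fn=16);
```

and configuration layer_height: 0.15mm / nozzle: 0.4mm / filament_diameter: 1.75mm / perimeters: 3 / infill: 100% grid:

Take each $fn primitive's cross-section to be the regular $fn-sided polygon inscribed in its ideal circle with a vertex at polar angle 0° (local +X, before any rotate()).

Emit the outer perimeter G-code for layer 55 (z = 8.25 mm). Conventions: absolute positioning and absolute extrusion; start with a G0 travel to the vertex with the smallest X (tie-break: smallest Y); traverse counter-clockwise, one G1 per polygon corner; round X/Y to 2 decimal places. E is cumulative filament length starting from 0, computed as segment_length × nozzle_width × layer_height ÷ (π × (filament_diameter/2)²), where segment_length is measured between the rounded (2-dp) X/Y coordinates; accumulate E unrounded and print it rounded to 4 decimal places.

At z = 8.25 mm: the cylinder: section is a regular 16-gon, circumradius r=7; (rotated 40° about Z; rotation is an isometry so areas/perimeters/island counts are preserved). The outline is a single polygon with 16 vertices. Extrusion per mm of travel: 0.4 × 0.15 / (π × 0.875²) = 0.024945. Accumulating E over each segment gives final E = 1.0900.

G0 X-6.97 Y0.61 Z8.25
G1 X-6.68 Y-2.10 E0.0680
G1 X-5.36 Y-4.50 E0.1363
G1 X-3.23 Y-6.21 E0.2045
G1 X-0.61 Y-6.97 E0.2725
G1 X2.10 Y-6.68 E0.3405
G1 X4.50 Y-5.36 E0.4088
G1 X6.21 Y-3.23 E0.4770
G1 X6.97 Y-0.61 E0.5450
G1 X6.68 Y2.10 E0.6130
G1 X5.36 Y4.50 E0.6813
G1 X3.23 Y6.21 E0.7495
G1 X0.61 Y6.97 E0.8175
G1 X-2.10 Y6.68 E0.8855
G1 X-4.50 Y5.36 E0.9538
G1 X-6.21 Y3.23 E1.0220
G1 X-6.97 Y0.61 E1.0900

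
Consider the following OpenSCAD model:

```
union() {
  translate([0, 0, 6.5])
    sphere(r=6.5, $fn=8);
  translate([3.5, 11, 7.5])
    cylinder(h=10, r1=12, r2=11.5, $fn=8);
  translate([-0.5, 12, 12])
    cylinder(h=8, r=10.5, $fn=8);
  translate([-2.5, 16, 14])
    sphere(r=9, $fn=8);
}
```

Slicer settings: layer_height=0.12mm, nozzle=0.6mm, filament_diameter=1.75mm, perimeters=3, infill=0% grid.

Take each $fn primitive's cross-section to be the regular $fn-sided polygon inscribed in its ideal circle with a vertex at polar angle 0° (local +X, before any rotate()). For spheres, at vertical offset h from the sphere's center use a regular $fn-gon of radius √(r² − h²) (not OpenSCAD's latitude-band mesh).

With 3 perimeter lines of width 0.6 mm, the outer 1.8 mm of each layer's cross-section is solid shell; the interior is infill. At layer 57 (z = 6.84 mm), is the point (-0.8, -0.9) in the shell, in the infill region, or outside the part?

infill

At z = 6.84 mm: the sphere: section is a regular 8-gon, circumradius = √(r²−h²) = √(6.5²−0.34²) = 6.491; the cone at (3.5, 11) does not reach this height (z outside [7.5, 17.5]); the cylinder at (-0.5, 12) is absent (z outside [12, 20]); the r=9 sphere at (-2.5, 16) slices to a regular 8-gon of circumradius 5.453 (√(r²−h²) with h=7.16 from center); Taking the union: the 2 present regions are separate (no shared area or edge), so areas and boundary lengths simply add and each stays a separate island — 2 connected regions. Overall, the cross-section has 2 separate islands. The nearest boundary edge runs (-0.00, -6.49)→(-4.59, -4.59); distance from the point to it = 4.86 mm. (Shell/infill is judged within the island containing the point — the largest one.) The point is inside the cross-section and 4.86 mm from the nearest boundary — more than the 1.8 mm shell width (3 × 0.6), so it's in the infill interior.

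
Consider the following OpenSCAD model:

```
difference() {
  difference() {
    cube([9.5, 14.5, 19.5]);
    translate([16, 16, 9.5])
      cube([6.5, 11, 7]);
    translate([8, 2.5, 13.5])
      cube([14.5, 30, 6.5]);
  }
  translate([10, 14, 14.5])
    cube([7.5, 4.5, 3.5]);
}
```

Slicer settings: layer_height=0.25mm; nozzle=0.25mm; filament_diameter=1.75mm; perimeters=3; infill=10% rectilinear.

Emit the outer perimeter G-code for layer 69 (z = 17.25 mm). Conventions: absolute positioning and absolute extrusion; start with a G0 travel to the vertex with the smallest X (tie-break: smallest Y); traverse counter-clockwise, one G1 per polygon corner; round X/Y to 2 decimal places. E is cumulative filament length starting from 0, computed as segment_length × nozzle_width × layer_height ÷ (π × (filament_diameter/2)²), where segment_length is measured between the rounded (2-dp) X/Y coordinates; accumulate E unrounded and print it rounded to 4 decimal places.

G0 X0.00 Y0.00 Z17.25
G1 X9.50 Y0.00 E0.2469
G1 X9.50 Y2.50 E0.3118
G1 X8.00 Y2.50 E0.3508
G1 X8.00 Y14.50 E0.6626
G1 X0.00 Y14.50 E0.8705
G1 X0.00 Y0.00 E1.2473

At z = 17.25 mm: the cube (footprint 9.5×14.5) is included at this height; the cube at (16, 16) is absent (z outside [9.5, 16.5]); the 14.5×30 cube at (8, 2.5) contributes its full rectangle; After the difference (first − rest): starting from the 9.5×14.5 cube, the 14.5×30 cube at (8, 2.5) partially overlaps it — only the 18.00 mm² overlap (of its 435.00 mm²) is removed, clipping the outline — 1 connected region; the 7.5×4.5 cube at (10, 14) contributes its full rectangle; Subtracting the remaining from the first: starting from that combined region, the 7.5×4.5 cube at (10, 14) misses the remaining region (no effect) — 1 connected region. The outline is a single polygon with 6 vertices. Extrusion per mm of travel: 0.25 × 0.25 / (π × 0.875²) = 0.025984. Accumulating E over each segment gives final E = 1.2473.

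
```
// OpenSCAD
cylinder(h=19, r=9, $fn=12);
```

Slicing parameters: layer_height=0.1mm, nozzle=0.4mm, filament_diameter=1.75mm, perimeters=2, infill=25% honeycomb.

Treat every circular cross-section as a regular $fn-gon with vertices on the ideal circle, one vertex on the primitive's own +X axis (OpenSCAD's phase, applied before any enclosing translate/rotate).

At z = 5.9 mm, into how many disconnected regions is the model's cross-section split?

At z = 5.9 mm: the r=9 cylinder contributes a regular 12-gon of circumradius 9. The result has 1 disconnected region.

1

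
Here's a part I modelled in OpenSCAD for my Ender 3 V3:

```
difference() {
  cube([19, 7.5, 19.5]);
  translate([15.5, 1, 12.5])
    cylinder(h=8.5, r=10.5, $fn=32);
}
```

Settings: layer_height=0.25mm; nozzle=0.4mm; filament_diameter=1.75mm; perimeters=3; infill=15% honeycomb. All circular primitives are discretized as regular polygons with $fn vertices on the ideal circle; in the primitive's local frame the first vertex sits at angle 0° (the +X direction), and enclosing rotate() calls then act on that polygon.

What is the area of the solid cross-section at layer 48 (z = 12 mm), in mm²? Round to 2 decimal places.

142.50 mm²

At z = 12 mm: the cube is present — its section is the full 19×7.5 rectangle (area 142.50 mm²); the cylinder at (15.5, 1) does not reach this height (z outside [12.5, 21]); Taking the first minus the rest: none of the subtracted shapes is present at this height, so the 19×7.5 cube is unchanged — area = 142.50 mm². Overall, the cross-section is a single solid region. Net area = 142.50 mm².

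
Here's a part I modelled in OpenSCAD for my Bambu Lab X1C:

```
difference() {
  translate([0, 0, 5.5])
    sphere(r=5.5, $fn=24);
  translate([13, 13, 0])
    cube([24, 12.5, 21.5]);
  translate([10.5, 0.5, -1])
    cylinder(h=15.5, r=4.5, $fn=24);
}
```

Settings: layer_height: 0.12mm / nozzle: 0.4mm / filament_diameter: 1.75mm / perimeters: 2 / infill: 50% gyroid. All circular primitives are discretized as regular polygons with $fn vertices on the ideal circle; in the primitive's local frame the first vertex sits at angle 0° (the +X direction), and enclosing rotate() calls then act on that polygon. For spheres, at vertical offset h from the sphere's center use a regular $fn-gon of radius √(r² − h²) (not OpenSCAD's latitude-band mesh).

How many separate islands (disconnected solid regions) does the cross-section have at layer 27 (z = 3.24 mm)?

At z = 3.24 mm: the sphere: section is a regular 24-gon, circumradius = √(r²−h²) = √(5.5²−2.26²) = 5.014; the cube at (13, 13) (footprint 24×12.5) is included at this height; the r=4.5 cylinder at (10.5, 0.5) contributes a regular 24-gon of circumradius 4.5; Subtracting the remaining from the first: starting from the r=5.5 sphere, the 24×12.5 cube at (13, 13) misses the remaining region (no effect); the r=4.5 cylinder at (10.5, 0.5) misses the remaining region (no effect) — 1 connected region. Overall, the cross-section is a single solid region. Island count = 1.

1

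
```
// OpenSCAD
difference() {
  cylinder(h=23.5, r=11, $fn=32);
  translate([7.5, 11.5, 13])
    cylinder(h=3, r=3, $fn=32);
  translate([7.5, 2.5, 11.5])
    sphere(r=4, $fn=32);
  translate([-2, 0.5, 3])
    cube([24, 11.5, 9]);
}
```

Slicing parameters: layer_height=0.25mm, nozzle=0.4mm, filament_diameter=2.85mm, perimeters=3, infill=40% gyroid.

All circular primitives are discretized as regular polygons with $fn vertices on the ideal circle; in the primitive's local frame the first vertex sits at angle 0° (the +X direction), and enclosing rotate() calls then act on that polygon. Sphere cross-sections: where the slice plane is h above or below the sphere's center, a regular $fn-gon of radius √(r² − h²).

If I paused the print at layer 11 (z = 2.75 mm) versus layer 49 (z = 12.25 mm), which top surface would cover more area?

Layer 11 (z = 2.75): the cylinder: section is a regular 32-gon, circumradius r=11 (area = (32/2)·11.000²·sin(360°/32) = 377.69 mm²); the cylinder at (7.5, 11.5) does not reach this height (z outside [13, 16]); the sphere at (7.5, 2.5) is not intersected at this z (|z−center|=8.750 > r=4); the cube at (-2, 0.5) is absent (z outside [3, 12]); After the difference (first − rest): none of the subtracted shapes is present at this height, so the r=11 cylinder is unchanged — area = 377.69 mm². So its area = 377.69 mm². Layer 49 (z = 12.25): the r=11 cylinder gives a regular 32-gon of circumradius 11 (constant along its height) (area = (32/2)·11.000²·sin(360°/32) = 377.69 mm²); the cylinder at (7.5, 11.5) does not reach this height (z outside [13, 16]); the r=4 sphere at (7.5, 2.5) contributes a regular 32-gon of circumradius √(4²−0.75²) = 3.929 (area = (32/2)·3.929²·sin(360°/32) = 48.19 mm²); the cube at (-2, 0.5) is absent (z outside [3, 12]); Taking the first minus the rest: starting from the r=11 cylinder (377.69 mm²), the r=4 sphere at (7.5, 2.5) partially overlaps it — only the 44.75 mm² overlap (of its 48.19 mm²) is removed, clipping the outline — area = 332.95 mm². So its area = 332.95 mm². Layer 11 is larger (377.69 vs 332.95 mm²).

layer 11 (z = 2.75 mm)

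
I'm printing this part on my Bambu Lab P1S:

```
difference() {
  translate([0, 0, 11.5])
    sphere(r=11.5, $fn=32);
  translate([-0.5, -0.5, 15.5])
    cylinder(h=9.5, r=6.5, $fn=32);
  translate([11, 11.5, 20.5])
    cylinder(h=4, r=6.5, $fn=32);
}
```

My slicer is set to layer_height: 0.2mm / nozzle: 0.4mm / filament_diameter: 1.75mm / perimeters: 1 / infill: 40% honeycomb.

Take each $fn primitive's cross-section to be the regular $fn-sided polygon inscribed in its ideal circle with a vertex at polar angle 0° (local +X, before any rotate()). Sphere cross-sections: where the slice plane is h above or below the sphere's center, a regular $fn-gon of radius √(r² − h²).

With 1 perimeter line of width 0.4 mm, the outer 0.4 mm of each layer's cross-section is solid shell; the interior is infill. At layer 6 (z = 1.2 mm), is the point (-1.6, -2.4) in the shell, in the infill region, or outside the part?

infill

At z = 1.2 mm: the r=11.5 sphere slices to a regular 32-gon of circumradius 5.115 (√(r²−h²) with h=10.3 from center); the cylinder at (-0.5, -0.5) is absent (z outside [15.5, 25]); the cylinder at (11, 11.5) is absent (z outside [20.5, 24.5]); Taking the first minus the rest: none of the subtracted shapes is present at this height, so the r=11.5 sphere is unchanged — 1 connected region. Overall, the cross-section is a single solid region. The nearest boundary edge runs (-2.84, -4.25)→(-1.96, -4.73); distance from the point to it = 2.22 mm. The point is inside the cross-section and 2.22 mm from the nearest boundary — more than the 0.4 mm shell width (1 × 0.4), so it's in the infill interior.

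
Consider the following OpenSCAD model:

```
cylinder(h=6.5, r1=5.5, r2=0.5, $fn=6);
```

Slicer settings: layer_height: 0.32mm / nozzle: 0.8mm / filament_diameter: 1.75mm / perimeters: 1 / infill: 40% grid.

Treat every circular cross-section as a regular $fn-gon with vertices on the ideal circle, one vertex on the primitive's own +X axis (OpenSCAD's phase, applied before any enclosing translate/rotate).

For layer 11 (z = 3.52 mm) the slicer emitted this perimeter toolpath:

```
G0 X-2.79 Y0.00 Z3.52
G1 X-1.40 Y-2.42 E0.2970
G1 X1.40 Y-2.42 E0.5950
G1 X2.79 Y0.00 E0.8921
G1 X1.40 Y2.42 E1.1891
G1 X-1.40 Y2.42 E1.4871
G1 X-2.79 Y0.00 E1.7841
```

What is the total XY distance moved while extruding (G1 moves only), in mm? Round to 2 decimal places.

16.76 mm

Sum the Euclidean lengths of each G1 segment: total = 16.76 mm.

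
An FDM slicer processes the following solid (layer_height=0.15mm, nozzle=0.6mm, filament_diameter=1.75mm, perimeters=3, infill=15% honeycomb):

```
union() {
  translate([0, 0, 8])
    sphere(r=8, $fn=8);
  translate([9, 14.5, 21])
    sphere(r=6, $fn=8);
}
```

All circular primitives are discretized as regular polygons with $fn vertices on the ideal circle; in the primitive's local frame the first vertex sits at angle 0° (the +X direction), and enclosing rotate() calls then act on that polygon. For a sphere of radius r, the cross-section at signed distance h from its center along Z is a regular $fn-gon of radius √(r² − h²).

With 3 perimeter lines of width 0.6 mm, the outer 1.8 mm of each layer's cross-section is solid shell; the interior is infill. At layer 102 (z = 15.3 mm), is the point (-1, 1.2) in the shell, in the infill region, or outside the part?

At z = 15.3 mm: the r=8 sphere contributes a regular 8-gon of circumradius √(8²−7.3²) = 3.273; the r=6 sphere at (9, 14.5) slices to a regular 8-gon of circumradius 1.873 (√(r²−h²) with h=5.7 from center); Taking the union: the 2 present regions are separate (no shared area or edge), so areas and boundary lengths simply add and each stays a separate island — 2 connected regions. Overall, the cross-section has 2 separate islands. The nearest boundary edge runs (-2.31, 2.31)→(0.00, 3.27); distance from the point to it = 1.53 mm. (Shell/infill is judged within the island containing the point — the largest one.) The point is inside the cross-section, 1.53 mm from the nearest boundary — within the 1.8 mm shell band (3 × 0.6).

shell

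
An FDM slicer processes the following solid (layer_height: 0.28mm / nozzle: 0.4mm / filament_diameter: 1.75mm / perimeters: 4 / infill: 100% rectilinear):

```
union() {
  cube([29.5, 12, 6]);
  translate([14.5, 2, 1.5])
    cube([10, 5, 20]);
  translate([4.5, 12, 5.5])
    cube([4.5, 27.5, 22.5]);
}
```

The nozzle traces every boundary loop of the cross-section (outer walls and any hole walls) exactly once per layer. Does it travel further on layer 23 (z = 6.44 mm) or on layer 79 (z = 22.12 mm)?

Layer 23 (z = 6.44): the cube is not intersected at this z (z outside [0, 6]); the cube at (14.5, 2) is present — its section is the full 10×5 rectangle (perimeter 30.00 mm); the cube at (4.5, 12) (footprint 4.5×27.5) is included at this height (perimeter 64.00 mm); Merging all regions: the 2 present regions are separate (no shared area or edge), so areas and boundary lengths simply add and each stays a separate island — boundary = 94.00 mm. So its perimeter = 94.00 mm. Layer 79 (z = 22.12): the cube is not intersected at this z (z outside [0, 6]); the cube at (14.5, 2) is not intersected at this z (z outside [1.5, 21.5]); the 4.5×27.5 cube at (4.5, 12) contributes its full rectangle (perimeter 64.00 mm); Merging all regions: only the 4.5×27.5 cube at (4.5, 12) is present, so the union is just that shape — boundary = 64.00 mm. So its perimeter = 64.00 mm. Layer 23 is larger (94.00 vs 64.00 mm).

layer 23 (z = 6.44 mm)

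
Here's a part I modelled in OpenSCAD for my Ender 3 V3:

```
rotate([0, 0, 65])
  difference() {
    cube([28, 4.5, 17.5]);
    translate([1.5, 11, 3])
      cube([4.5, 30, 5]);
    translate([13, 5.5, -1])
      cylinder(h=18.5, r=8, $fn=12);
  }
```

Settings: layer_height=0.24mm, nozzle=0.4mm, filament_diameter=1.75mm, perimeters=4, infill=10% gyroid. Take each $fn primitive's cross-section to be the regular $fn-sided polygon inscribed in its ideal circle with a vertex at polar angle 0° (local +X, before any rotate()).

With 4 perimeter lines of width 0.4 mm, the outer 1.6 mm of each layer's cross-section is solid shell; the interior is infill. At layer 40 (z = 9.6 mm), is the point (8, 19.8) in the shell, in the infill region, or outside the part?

At z = 9.6 mm: the 28×4.5 cube contributes its full rectangle; the cube at (1.5, 11) does not reach this height (z outside [3, 8]); the r=8 cylinder at (13, 5.5) contributes a regular 12-gon of circumradius 8; Taking the first minus the rest: starting from the 28×4.5 cube, the r=8 cylinder at (13, 5.5) partially overlaps it — only the 62.52 mm² overlap (of its 192.00 mm²) is removed, clipping the outline — 2 connected regions; (whole slice rotated 65° about Z — lengths, areas and connectivity unchanged). Overall, the cross-section has 2 separate islands. Undo the 65° rotation: the query point maps to (21.326, 1.117) in the un-rotated model frame. The nearest boundary edge runs (28.00, 0.00)→(18.43, 0.00); distance from the point to it = 1.12 mm. (Shell/infill is judged within the island containing the point — the largest one.) The point is inside the cross-section, 1.12 mm from the nearest boundary — within the 1.6 mm shell band (4 × 0.4).

shell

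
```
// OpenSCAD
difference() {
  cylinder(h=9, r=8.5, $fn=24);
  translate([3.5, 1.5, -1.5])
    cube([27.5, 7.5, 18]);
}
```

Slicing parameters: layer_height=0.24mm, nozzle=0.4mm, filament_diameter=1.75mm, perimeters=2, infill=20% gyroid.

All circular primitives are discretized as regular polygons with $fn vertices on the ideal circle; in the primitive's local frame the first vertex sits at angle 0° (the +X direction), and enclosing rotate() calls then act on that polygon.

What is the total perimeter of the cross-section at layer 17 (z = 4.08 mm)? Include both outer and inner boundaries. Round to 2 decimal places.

At z = 4.08 mm: the r=8.5 cylinder contributes a regular 24-gon of circumradius 8.5 (perimeter = 2·24·8.500·sin(180°/24) = 53.25 mm); the cube at (3.5, 1.5) (footprint 27.5×7.5) is included at this height (perimeter 70.00 mm); Taking the first minus the rest: starting from the r=8.5 cylinder, the 27.5×7.5 cube at (3.5, 1.5) partially overlaps it — only the 20.04 mm² overlap (of its 206.25 mm²) is removed, clipping the outline — boundary = 56.05 mm. Overall, the cross-section is a single solid region. Total boundary length (outer) = 56.05 mm.

56.05 mm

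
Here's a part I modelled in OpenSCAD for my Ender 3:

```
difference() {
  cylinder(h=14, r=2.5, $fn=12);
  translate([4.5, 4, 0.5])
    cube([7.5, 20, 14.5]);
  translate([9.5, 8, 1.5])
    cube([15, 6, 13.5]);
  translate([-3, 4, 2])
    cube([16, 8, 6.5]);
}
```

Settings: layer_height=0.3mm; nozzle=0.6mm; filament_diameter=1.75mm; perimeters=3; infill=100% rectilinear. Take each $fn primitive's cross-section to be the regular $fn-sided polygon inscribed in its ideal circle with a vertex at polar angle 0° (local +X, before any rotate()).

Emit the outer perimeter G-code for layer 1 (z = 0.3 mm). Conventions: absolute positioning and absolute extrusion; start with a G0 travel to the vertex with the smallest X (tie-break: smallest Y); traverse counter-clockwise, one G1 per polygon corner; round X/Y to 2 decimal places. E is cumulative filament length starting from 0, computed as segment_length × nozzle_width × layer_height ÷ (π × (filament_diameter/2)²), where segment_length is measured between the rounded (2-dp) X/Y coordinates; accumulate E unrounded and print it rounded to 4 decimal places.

G0 X-2.50 Y0.00 Z0.30
G1 X-2.17 Y-1.25 E0.0967
G1 X-1.25 Y-2.17 E0.1941
G1 X0.00 Y-2.50 E0.2909
G1 X1.25 Y-2.17 E0.3876
G1 X2.17 Y-1.25 E0.4850
G1 X2.50 Y0.00 E0.5817
G1 X2.17 Y1.25 E0.6785
G1 X1.25 Y2.17 E0.7758
G1 X0.00 Y2.50 E0.8726
G1 X-1.25 Y2.17 E0.9693
G1 X-2.17 Y1.25 E1.0667
G1 X-2.50 Y0.00 E1.1635

At z = 0.3 mm: the cylinder: section is a regular 12-gon, circumradius r=2.5; the cube at (4.5, 4) is not intersected at this z (z outside [0.5, 15]); the cube at (9.5, 8) is absent (z outside [1.5, 15]); the cube at (-3, 4) is not intersected at this z (z outside [2, 8.5]); Subtracting the remaining from the first: none of the subtracted shapes is present at this height, so the r=2.5 cylinder is unchanged — 1 connected region. The outline is a single polygon with 12 vertices. Extrusion per mm of travel: 0.6 × 0.3 / (π × 0.875²) = 0.074835. Accumulating E over each segment gives final E = 1.1635.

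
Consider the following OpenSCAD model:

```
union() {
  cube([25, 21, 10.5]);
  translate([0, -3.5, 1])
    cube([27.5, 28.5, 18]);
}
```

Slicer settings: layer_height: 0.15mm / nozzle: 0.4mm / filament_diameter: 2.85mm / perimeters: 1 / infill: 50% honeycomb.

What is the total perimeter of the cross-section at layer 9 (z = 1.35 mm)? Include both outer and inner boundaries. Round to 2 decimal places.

112.00 mm

At z = 1.35 mm: the cube (footprint 25×21) is included at this height (perimeter 92.00 mm); the 27.5×28.5 cube at (0, -3.5) contributes its full rectangle (perimeter 112.00 mm); Merging all regions: the 25×21 cube lies entirely inside the 27.5×28.5 cube at (0, -3.5), so the union is just the 27.5×28.5 cube at (0, -3.5) — boundary = 112.00 mm. Overall, the cross-section is a single solid region. Total boundary length (outer) = 112.00 mm.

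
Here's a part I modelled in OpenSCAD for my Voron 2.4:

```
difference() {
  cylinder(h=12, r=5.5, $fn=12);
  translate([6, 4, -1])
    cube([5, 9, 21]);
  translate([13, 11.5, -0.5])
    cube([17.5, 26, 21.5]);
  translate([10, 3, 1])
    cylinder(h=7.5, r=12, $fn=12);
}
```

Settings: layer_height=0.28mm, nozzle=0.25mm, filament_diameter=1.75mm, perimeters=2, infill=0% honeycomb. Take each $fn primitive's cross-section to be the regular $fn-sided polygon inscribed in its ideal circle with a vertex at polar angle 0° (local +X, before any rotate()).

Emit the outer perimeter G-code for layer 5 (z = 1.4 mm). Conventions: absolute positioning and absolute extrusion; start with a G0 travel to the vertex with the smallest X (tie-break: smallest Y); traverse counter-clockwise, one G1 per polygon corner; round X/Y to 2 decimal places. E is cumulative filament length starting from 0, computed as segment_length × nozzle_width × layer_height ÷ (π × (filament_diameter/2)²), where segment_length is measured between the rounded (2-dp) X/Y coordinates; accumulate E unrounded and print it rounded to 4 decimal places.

At z = 1.4 mm: the r=5.5 cylinder gives a regular 12-gon of circumradius 5.5 (constant along its height); the cube at (6, 4) (footprint 5×9) is included at this height; the cube at (13, 11.5) is present — its section is the full 17.5×26 rectangle; the cylinder at (10, 3): section is a regular 12-gon, circumradius r=12; Subtracting the remaining from the first: starting from the r=5.5 cylinder, the 5×9 cube at (6, 4) misses the remaining region (no effect); the 17.5×26 cube at (13, 11.5) misses the remaining region (no effect); the r=12 cylinder at (10, 3) partially overlaps it — only the 54.78 mm² overlap (of its 432.00 mm²) is removed, clipping the outline — 1 connected region. The outline is a single polygon with 10 vertices. Extrusion per mm of travel: 0.25 × 0.28 / (π × 0.875²) = 0.029103. Accumulating E over each segment gives final E = 0.8330.

G0 X-5.50 Y0.00 Z1.40
G1 X-4.76 Y-2.75 E0.0829
G1 X-2.75 Y-4.76 E0.1656
G1 X0.00 Y-5.50 E0.2485
G1 X1.66 Y-5.05 E0.2985
G1 X-0.39 Y-3.00 E0.3829
G1 X-2.00 Y3.00 E0.5637
G1 X-1.43 Y5.12 E0.6276
G1 X-2.75 Y4.76 E0.6674
G1 X-4.76 Y2.75 E0.7501
G1 X-5.50 Y0.00 E0.8330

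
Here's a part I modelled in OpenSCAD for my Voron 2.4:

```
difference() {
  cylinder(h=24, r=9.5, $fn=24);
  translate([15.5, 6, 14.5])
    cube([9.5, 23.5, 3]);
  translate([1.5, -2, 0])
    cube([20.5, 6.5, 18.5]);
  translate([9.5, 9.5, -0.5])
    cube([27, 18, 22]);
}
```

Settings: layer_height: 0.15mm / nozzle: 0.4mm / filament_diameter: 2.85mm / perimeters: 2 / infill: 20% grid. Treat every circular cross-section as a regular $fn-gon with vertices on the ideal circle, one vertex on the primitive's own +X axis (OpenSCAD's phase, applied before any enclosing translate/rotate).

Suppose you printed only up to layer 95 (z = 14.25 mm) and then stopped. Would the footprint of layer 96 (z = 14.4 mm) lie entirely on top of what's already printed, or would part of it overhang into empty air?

Compare the two slices. At z = 14.25: the r=9.5 cylinder gives a regular 24-gon of circumradius 9.5 (constant along its height) (area = (24/2)·9.500²·sin(360°/24) = 280.30 mm²); the cube at (15.5, 6) is not intersected at this z (z outside [14.5, 17.5]); the 20.5×6.5 cube at (1.5, -2) contributes its full rectangle (area 133.25 mm²); the cube at (9.5, 9.5) (footprint 27×18) is included at this height (area 486.00 mm²); Taking the first minus the rest: starting from the r=9.5 cylinder (280.30 mm²), the 20.5×6.5 cube at (1.5, -2) partially overlaps it — only the 49.82 mm² overlap (of its 133.25 mm²) is removed, clipping the outline; the 27×18 cube at (9.5, 9.5) misses the remaining region (no effect) — area = 230.49 mm². At z = 14.4: the cylinder: section is a regular 24-gon, circumradius r=9.5 (area = (24/2)·9.500²·sin(360°/24) = 280.30 mm²); the cube at (15.5, 6) does not reach this height (z outside [14.5, 17.5]); the cube at (1.5, -2) (footprint 20.5×6.5) is included at this height (area 133.25 mm²); the 27×18 cube at (9.5, 9.5) contributes its full rectangle (area 486.00 mm²); Taking the first minus the rest: starting from the r=9.5 cylinder (280.30 mm²), the 20.5×6.5 cube at (1.5, -2) partially overlaps it — only the 49.82 mm² overlap (of its 133.25 mm²) is removed, clipping the outline; the 27×18 cube at (9.5, 9.5) misses the remaining region (no effect) — area = 230.49 mm². Checking containment: the cross-section at z = 14.4 is a subset of the cross-section at z = 14.25.

entirely on top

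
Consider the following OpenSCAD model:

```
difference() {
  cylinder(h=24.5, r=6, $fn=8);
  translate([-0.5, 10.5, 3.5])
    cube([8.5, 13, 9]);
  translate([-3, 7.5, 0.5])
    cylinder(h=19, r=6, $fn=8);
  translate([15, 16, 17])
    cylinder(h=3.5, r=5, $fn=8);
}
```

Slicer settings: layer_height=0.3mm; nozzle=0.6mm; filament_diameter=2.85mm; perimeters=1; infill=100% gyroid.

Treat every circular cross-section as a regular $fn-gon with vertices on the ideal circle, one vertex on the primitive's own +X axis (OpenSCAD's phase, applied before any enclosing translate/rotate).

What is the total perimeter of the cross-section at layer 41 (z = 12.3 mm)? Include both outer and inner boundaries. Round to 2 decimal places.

At z = 12.3 mm: the r=6 cylinder gives a regular 8-gon of circumradius 6 (constant along its height) (perimeter = 2·8·6.000·sin(180°/8) = 36.74 mm); the cube at (-0.5, 10.5) is present — its section is the full 8.5×13 rectangle (perimeter 43.00 mm); the r=6 cylinder at (-3, 7.5) gives a regular 8-gon of circumradius 6 (constant along its height) (perimeter = 2·8·6.000·sin(180°/8) = 36.74 mm); the cylinder at (15, 16) is not intersected at this z (z outside [17, 20.5]); After the difference (first − rest): starting from the r=6 cylinder, the 8.5×13 cube at (-0.5, 10.5) misses the remaining region (no effect); the r=6 cylinder at (-3, 7.5) partially overlaps it — only the 18.34 mm² overlap (of its 101.82 mm²) is removed, clipping the outline — boundary = 36.74 mm. Overall, the cross-section is a single solid region. Total boundary length (outer) = 36.74 mm.

36.74 mm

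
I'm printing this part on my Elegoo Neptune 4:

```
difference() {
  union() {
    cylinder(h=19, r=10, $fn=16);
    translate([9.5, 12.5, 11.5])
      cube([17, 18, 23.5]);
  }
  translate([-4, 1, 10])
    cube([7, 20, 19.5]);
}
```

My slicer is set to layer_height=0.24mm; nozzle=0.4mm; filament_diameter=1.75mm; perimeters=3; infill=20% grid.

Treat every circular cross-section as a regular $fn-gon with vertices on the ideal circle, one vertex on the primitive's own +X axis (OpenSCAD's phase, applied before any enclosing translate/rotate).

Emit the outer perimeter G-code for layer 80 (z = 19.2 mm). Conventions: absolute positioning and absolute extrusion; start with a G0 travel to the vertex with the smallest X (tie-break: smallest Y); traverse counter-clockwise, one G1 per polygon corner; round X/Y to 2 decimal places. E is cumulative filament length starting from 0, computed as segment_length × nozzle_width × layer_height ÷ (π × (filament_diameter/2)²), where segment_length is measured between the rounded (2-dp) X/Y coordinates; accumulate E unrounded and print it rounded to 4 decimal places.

At z = 19.2 mm: the cylinder is absent (z outside [0, 19]); the cube at (9.5, 12.5) (footprint 17×18) is included at this height; Combining (union): only the 17×18 cube at (9.5, 12.5) is present, so the union is just that shape — 1 connected region; the 7×20 cube at (-4, 1) contributes its full rectangle; Taking the first minus the rest: starting from that combined region, the 7×20 cube at (-4, 1) misses the remaining region (no effect) — 1 connected region. The outline is a single polygon with 4 vertices. Extrusion per mm of travel: 0.4 × 0.24 / (π × 0.875²) = 0.039912. Accumulating E over each segment gives final E = 2.7939.

G0 X9.50 Y12.50 Z19.20
G1 X26.50 Y12.50 E0.6785
G1 X26.50 Y30.50 E1.3969
G1 X9.50 Y30.50 E2.0754
G1 X9.50 Y12.50 E2.7939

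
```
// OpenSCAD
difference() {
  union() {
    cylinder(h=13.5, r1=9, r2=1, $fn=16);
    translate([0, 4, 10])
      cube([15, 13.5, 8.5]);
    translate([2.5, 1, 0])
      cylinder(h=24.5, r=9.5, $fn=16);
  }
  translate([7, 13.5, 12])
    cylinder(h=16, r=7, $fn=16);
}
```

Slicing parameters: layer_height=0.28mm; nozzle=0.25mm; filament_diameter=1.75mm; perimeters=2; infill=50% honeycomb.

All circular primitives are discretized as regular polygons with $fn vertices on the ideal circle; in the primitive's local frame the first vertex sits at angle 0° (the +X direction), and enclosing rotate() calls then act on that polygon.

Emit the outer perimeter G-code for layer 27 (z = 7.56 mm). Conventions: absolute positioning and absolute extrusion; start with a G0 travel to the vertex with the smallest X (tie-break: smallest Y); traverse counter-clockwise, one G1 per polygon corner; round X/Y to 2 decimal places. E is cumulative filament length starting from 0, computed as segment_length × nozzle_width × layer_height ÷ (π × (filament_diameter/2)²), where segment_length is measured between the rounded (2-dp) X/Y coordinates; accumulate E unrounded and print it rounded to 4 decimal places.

G0 X-7.00 Y1.00 Z7.56
G1 X-6.28 Y-2.64 E0.1080
G1 X-4.22 Y-5.72 E0.2158
G1 X-1.14 Y-7.78 E0.3237
G1 X2.50 Y-8.50 E0.4316
G1 X6.14 Y-7.78 E0.5396
G1 X9.22 Y-5.72 E0.6475
G1 X11.28 Y-2.64 E0.7553
G1 X12.00 Y1.00 E0.8633
G1 X11.28 Y4.64 E0.9713
G1 X9.22 Y7.72 E1.0791
G1 X6.14 Y9.78 E1.1870
G1 X2.50 Y10.50 E1.2949
G1 X-1.14 Y9.78 E1.4029
G1 X-4.22 Y7.72 E1.5108
G1 X-6.28 Y4.64 E1.6186
G1 X-7.00 Y1.00 E1.7266

At z = 7.56 mm: the cone (r1=9→r2=1) has section circumradius 4.520 here — a regular 16-gon; the cube at (0, 4) does not reach this height (z outside [10, 18.5]); the cylinder at (2.5, 1): section is a regular 16-gon, circumradius r=9.5; Merging all regions: the cone lies entirely inside the r=9.5 cylinder at (2.5, 1), so the union is just the r=9.5 cylinder at (2.5, 1) — 1 connected region; the cylinder at (7, 13.5) does not reach this height (z outside [12, 28]); Subtracting the remaining from the first: none of the subtracted shapes is present at this height, so the result so far is unchanged — 1 connected region. The outline is a single polygon with 16 vertices. Extrusion per mm of travel: 0.25 × 0.28 / (π × 0.875²) = 0.029103. Accumulating E over each segment gives final E = 1.7266.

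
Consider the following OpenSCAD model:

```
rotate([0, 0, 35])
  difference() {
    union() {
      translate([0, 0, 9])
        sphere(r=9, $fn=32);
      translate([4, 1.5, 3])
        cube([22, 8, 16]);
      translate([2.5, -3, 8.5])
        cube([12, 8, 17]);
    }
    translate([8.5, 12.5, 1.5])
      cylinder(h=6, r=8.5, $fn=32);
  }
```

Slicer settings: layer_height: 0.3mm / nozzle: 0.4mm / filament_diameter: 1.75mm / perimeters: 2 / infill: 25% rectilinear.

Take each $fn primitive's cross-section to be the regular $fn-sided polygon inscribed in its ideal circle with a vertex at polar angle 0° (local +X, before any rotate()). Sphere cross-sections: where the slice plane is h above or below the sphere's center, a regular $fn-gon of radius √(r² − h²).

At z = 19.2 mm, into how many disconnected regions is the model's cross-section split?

1

At z = 19.2 mm: the sphere is absent (|z−center|=10.200 > r=9); the cube at (4, 1.5) does not reach this height (z outside [3, 19]); the cube at (2.5, -3) (footprint 12×8) is included at this height; Combining (union): only the 12×8 cube at (2.5, -3) is present, so the union is just that shape — 1 connected region; the cylinder at (8.5, 12.5) is not intersected at this z (z outside [1.5, 7.5]); Subtracting the remaining from the first: none of the subtracted shapes is present at this height, so the result so far is unchanged — 1 connected region; (whole slice rotated 35° about Z — lengths, areas and connectivity unchanged). The result has 1 disconnected region.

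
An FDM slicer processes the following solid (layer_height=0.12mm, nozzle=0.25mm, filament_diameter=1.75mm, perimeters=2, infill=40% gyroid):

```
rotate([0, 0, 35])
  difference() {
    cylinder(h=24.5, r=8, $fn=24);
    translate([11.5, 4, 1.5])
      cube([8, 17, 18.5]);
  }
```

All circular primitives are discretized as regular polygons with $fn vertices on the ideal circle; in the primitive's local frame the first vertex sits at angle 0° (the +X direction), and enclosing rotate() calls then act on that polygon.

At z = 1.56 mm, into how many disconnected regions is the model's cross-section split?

1

At z = 1.56 mm: the r=8 cylinder contributes a regular 24-gon of circumradius 8; the cube at (11.5, 4) (footprint 8×17) is included at this height; After the difference (first − rest): starting from the r=8 cylinder, the 8×17 cube at (11.5, 4) misses the remaining region (no effect) — 1 connected region; (rotated 35° about Z; rotation is an isometry so areas/perimeters/island counts are preserved). The result has 1 disconnected region.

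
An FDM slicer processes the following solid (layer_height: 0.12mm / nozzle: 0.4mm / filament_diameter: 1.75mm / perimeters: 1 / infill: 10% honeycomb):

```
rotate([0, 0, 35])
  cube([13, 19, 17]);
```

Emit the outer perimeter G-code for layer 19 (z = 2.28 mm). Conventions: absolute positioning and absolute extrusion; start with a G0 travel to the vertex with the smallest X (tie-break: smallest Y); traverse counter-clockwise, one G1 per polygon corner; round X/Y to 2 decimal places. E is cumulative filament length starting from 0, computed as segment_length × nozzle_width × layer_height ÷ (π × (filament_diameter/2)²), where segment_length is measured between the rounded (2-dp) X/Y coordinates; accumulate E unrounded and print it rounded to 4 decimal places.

At z = 2.28 mm: the cube (footprint 13×19) is included at this height; (whole slice rotated 35° about Z — lengths, areas and connectivity unchanged). The outline is a single polygon with 4 vertices. Extrusion per mm of travel: 0.4 × 0.12 / (π × 0.875²) = 0.019956. Accumulating E over each segment gives final E = 1.2772.

G0 X-10.90 Y15.56 Z2.28
G1 X0.00 Y0.00 E0.3791
G1 X10.65 Y7.46 E0.6386
G1 X-0.25 Y23.02 E1.0177
G1 X-10.90 Y15.56 E1.2772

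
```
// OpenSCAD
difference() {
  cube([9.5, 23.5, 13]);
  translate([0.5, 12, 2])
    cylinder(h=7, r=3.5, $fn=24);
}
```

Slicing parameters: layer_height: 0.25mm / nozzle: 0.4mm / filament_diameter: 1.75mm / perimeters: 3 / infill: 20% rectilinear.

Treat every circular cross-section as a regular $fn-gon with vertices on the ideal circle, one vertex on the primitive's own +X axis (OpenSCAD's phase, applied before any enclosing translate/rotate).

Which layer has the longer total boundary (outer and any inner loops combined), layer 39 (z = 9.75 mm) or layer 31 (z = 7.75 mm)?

Layer 39 (z = 9.75): the cube (footprint 9.5×23.5) is included at this height (perimeter 66.00 mm); the cylinder at (0.5, 12) is absent (z outside [2, 9]); Taking the first minus the rest: none of the subtracted shapes is present at this height, so the 9.5×23.5 cube is unchanged — boundary = 66.00 mm. So its perimeter = 66.00 mm. Layer 31 (z = 7.75): the cube is present — its section is the full 9.5×23.5 rectangle (perimeter 66.00 mm); the cylinder at (0.5, 12): section is a regular 24-gon, circumradius r=3.5 (perimeter = 2·24·3.500·sin(180°/24) = 21.93 mm); Subtracting the remaining from the first: starting from the 9.5×23.5 cube, the r=3.5 cylinder at (0.5, 12) partially overlaps it — only the 22.49 mm² overlap (of its 38.05 mm²) is removed, clipping the outline — boundary = 71.10 mm. So its perimeter = 71.10 mm. Layer 31 is larger (71.10 vs 66.00 mm).

layer 31 (z = 7.75 mm)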